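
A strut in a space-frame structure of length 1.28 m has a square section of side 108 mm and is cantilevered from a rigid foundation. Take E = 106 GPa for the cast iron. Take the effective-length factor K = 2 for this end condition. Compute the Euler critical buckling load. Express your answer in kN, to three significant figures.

I = a⁴/12 = 108⁴/12 = 1.134×10^7 mm⁴
I = 1.134×10^7 mm⁴ = 1.134×10^-5 m⁴
Effective length L_e = K·L = 2 × 1.28 = 2.560 m
P_cr = π²EI / L_e² = π² × 106×10⁹ × 1.134×10^-5 / 2.560² = 1.810×10^6 N

P_cr ≈ 1810 kN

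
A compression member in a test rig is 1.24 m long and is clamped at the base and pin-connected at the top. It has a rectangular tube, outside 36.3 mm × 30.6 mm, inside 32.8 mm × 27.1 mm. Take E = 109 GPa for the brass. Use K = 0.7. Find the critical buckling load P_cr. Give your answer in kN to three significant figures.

Weak-axis I_min = (h_o·b_o³ − h_i·b_i³)/12 with b_o = 30.6, b_i = 27.10 mm (shorter outer/inner sides).
I_min = (36.3×30.6³ − 32.80×27.10³)/12 = 3.227×10^4 mm⁴
I = 3.227×10^4 mm⁴ = 3.227×10^-8 m⁴
Effective length L_e = K·L = 0.7 × 1.24 = 0.8680 m
P_cr = π²EI / L_e² = π² × 109×10⁹ × 3.227×10^-8 / 0.8680² = 4.608×10^4 N

P_cr ≈ 46.1 kN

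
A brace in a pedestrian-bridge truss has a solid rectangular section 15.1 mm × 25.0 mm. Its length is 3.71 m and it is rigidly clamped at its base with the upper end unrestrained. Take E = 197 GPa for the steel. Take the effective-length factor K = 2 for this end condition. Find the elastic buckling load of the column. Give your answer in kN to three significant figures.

Buckling occurs about the weak axis: I_min = h·b³/12 with b = 15.1 mm (the shorter side).
I_min = 25.0×15.1³/12 = 7.173×10^3 mm⁴
I = 7.173×10^3 mm⁴ = 7.173×10^-9 m⁴
Effective length L_e = K·L = 2 × 3.71 = 7.420 m
P_cr = π²EI / L_e² = π² × 197×10⁹ × 7.173×10^-9 / 7.420² = 253.3 N

P_cr ≈ 0.253 kN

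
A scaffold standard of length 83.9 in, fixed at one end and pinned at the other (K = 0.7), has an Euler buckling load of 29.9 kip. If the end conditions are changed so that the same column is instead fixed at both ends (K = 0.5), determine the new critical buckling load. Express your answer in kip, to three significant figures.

P_cr ∝ 1/K², so P_cr,new = P_cr,old × (K_old/K_new)² = 29.9 × (0.7/0.5)²
= 29.9 × 1.960 = 58.6 kip

P_cr ≈ 58.6 kip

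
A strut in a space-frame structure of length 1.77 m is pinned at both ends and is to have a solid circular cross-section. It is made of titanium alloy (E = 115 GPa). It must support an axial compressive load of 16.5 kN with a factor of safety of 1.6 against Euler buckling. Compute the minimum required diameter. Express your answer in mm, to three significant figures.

Required P_cr = n·P = 1.6 × 16.5 = 26.40 kN
L_e = K·L = 1 × 1.77 = 1.770 m
Required I = P_cr·L_e²/(π²E) = 2.640×10^4 × 1.770² / (π² × 1.15×10^11) = 7.287×10^-8 m⁴
I_req = 7.287×10^4 mm⁴
Solid circle: I = πd⁴/64  ⇒  d = (64I/π)^(1/4) = (64×7.287×10^4/π)^(1/4) = 34.9 mm

d ≈ 34.9 mm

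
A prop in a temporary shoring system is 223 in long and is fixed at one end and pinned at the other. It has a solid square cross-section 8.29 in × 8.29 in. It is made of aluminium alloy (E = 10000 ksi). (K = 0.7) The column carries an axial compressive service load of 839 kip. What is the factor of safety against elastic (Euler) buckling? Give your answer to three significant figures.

n ≈ 1.90

I = a⁴/12 = 8.29⁴/12 = 393.6 in⁴
Effective length L_e = K·L = 0.7 × 223 = 156.1 in
P_cr = π²EI / L_e² = π² × 10000×10³ × 393.6 / 156.1² = 1.594×10^6 lb
Factor of safety n = P_cr / P = 1594.2 / 839 = 1.90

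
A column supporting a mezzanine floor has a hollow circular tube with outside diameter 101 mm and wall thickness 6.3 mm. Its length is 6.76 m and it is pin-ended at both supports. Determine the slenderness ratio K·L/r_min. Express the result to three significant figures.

Inner diameter d_i = 101 − 2×6.3 = 88.40 mm
I = π(d_o⁴ − d_i⁴)/64 = π(101⁴ − 88.40⁴)/64 = 2.110×10^6 mm⁴
A = 1.874×10^3 mm²;  r_min = √(I/A) = √(2.110×10^6/1.874×10^3) = 33.56 mm
L_e = K·L = 1 × 6.76 m = 6.760 m = 6760.0 mm
λ = L_e / r_min = 6760.0 / 33.56 = 201

λ ≈ 201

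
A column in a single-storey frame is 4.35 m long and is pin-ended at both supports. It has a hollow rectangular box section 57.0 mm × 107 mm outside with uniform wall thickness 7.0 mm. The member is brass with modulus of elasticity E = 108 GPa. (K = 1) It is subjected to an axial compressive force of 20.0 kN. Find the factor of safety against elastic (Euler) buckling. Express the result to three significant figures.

n ≈ 2.92

Inner dimensions: h_i = 107 − 2×7.0 = 93.00 mm, b_i = 57.0 − 2×7.0 = 43.00 mm
Weak-axis I_min = (h_o·b_o³ − h_i·b_i³)/12 with b_o = 57.0, b_i = 43.00 mm (shorter outer/inner sides).
I_min = (107×57.0³ − 93.00×43.00³)/12 = 1.035×10^6 mm⁴
I = 1.035×10^6 mm⁴ = 1.035×10^-6 m⁴
Effective length L_e = K·L = 1 × 4.35 = 4.350 m
P_cr = π²EI / L_e² = π² × 108×10⁹ × 1.035×10^-6 / 4.350² = 5.831×10^4 N
Factor of safety n = P_cr / P = 58.309 / 20.0 = 2.92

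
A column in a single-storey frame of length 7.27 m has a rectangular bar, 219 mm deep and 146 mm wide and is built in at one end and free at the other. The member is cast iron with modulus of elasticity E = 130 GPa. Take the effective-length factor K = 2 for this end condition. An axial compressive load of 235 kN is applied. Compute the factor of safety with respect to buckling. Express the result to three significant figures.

n ≈ 1.47

Buckling occurs about the weak axis: I_min = h·b³/12 with b = 146 mm (the shorter side).
I_min = 219×146³/12 = 5.680×10^7 mm⁴
I = 5.680×10^7 mm⁴ = 5.680×10^-5 m⁴
Effective length L_e = K·L = 2 × 7.27 = 14.54 m
P_cr = π²EI / L_e² = π² × 130×10⁹ × 5.680×10^-5 / 14.54² = 3.447×10^5 N
Factor of safety n = P_cr / P = 344.70 / 235 = 1.47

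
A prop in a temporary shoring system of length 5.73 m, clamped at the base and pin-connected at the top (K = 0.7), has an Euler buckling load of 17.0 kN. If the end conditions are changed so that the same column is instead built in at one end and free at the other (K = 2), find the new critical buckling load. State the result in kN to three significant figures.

P_cr ∝ 1/K², so P_cr,new = P_cr,old × (K_old/K_new)² = 17.0 × (0.7/2)²
= 17.0 × 0.1225 = 2.08 kN

P_cr ≈ 2.08 kN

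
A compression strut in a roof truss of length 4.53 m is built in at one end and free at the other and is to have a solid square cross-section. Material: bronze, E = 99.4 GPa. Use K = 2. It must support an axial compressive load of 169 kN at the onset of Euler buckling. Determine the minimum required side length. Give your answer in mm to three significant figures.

a ≈ 114 mm

L_e = K·L = 2 × 4.53 = 9.060 m
Required I = P_cr·L_e²/(π²E) = 1.690×10^5 × 9.060² / (π² × 9.94×10^10) = 1.414×10^-5 m⁴
I_req = 1.414×10^7 mm⁴
Solid square: I = a⁴/12  ⇒  a = (12I)^(1/4) = (12×1.414×10^7)^(1/4) = 114 mm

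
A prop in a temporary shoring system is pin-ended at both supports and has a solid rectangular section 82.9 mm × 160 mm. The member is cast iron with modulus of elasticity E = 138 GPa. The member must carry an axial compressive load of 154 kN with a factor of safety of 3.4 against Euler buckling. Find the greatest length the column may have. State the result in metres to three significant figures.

Buckling occurs about the weak axis: I_min = h·b³/12 with b = 82.9 mm (the shorter side).
I_min = 160×82.9³/12 = 7.596×10^6 mm⁴
I = 7.596×10^-6 m⁴
Required critical load P_cr = n·P = 3.4 × 154 = 523.6 kN = 5.236×10^5 N
From P_cr = π²EI/(K·L)²:  L = (1/K)·√(π²EI/P_cr) = (1/1)·√(π²×1.38×10^11×7.596×10^-6/5.236×10^5)
L = 4.45 m

L_max ≈ 4.45 m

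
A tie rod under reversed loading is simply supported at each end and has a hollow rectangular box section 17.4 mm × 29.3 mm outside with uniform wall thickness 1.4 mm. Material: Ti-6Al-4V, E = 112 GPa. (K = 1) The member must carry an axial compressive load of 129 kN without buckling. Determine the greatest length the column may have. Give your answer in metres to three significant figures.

Inner dimensions: h_i = 29.3 − 2×1.4 = 26.50 mm, b_i = 17.4 − 2×1.4 = 14.60 mm
Weak-axis I_min = (h_o·b_o³ − h_i·b_i³)/12 with b_o = 17.4, b_i = 14.60 mm (shorter outer/inner sides).
I_min = (29.3×17.4³ − 26.50×14.60³)/12 = 5.990×10^3 mm⁴
I = 5.990×10^-9 m⁴
At the buckling limit P_cr = P = 1.290×10^5 N
From P_cr = π²EI/(K·L)²:  L = (1/K)·√(π²EI/P_cr) = (1/1)·√(π²×1.12×10^11×5.990×10^-9/1.290×10^5)
L = 0.227 m

L_max ≈ 0.227 m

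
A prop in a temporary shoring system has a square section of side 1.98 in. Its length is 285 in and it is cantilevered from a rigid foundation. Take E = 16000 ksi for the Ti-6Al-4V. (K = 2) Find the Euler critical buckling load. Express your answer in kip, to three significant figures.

I = a⁴/12 = 1.98⁴/12 = 1.281 in⁴
Effective length L_e = K·L = 2 × 285 = 570.0 in
P_cr = π²EI / L_e² = π² × 16000×10³ × 1.281 / 570.0² = 622.5 lb

P_cr ≈ 0.623 kip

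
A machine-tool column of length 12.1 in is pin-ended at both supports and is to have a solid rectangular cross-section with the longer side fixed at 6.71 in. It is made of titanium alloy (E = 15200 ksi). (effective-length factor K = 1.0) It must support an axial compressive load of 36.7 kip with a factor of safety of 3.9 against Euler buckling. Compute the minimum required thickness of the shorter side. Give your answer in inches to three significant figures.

Required P_cr = n·P = 3.9 × 36.7 = 143.1 kip
L_e = K·L = 1 × 12.1 = 12.10 in
Required I = P_cr·L_e²/(π²E) = 1.431×10^5 × 12.10² / (π² × 1.52×10^7) = 0.1397 in⁴
Rectangle, weak axis: I_min = h·b³/12 with h = 6.71 in fixed  ⇒  b = (12I/h)^(1/3) = 0.630 in

b ≈ 0.630 in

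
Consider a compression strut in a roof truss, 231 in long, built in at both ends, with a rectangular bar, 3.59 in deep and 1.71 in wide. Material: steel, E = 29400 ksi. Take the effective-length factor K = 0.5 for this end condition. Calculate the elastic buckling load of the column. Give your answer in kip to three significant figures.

P_cr ≈ 32.5 kip

Buckling occurs about the weak axis: I_min = h·b³/12 with b = 1.71 in (the shorter side).
I_min = 3.59×1.71³/12 = 1.496 in⁴
Effective length L_e = K·L = 0.5 × 231 = 115.5 in
P_cr = π²EI / L_e² = π² × 29400×10³ × 1.496 / 115.5² = 3.254×10^4 lb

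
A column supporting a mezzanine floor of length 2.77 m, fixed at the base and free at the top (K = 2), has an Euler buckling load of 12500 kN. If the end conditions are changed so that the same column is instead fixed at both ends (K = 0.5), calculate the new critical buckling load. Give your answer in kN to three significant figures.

P_cr ≈ 200000 kN

P_cr ∝ 1/K², so P_cr,new = P_cr,old × (K_old/K_new)² = 12500 × (2/0.5)²
= 12500 × 16.00 = 200000 kN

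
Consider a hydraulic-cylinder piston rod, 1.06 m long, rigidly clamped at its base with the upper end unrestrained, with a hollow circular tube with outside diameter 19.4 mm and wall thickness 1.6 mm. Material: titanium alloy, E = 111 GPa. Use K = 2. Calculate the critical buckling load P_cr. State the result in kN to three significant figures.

Inner diameter d_i = 19.4 − 2×1.6 = 16.20 mm
I = π(d_o⁴ − d_i⁴)/64 = π(19.4⁴ − 16.20⁴)/64 = 3.572×10^3 mm⁴
I = 3.572×10^3 mm⁴ = 3.572×10^-9 m⁴
Effective length L_e = K·L = 2 × 1.06 = 2.120 m
P_cr = π²EI / L_e² = π² × 111×10⁹ × 3.572×10^-9 / 2.120² = 870.7 N

P_cr ≈ 0.871 kN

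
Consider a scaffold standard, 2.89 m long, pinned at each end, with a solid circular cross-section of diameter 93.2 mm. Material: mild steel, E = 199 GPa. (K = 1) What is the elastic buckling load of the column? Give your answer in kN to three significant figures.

I = πd⁴/64 = π×93.2⁴/64 = 3.704×10^6 mm⁴
I = 3.704×10^6 mm⁴ = 3.704×10^-6 m⁴
Effective length L_e = K·L = 1 × 2.89 = 2.890 m
P_cr = π²EI / L_e² = π² × 199×10⁹ × 3.704×10^-6 / 2.890² = 8.709×10^5 N

P_cr ≈ 871 kN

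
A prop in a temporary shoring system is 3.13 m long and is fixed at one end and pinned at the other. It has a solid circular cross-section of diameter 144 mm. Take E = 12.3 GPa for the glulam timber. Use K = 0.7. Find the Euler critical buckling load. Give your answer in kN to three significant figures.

I = πd⁴/64 = π×144⁴/64 = 2.111×10^7 mm⁴
I = 2.111×10^7 mm⁴ = 2.111×10^-5 m⁴
Effective length L_e = K·L = 0.7 × 3.13 = 2.191 m
P_cr = π²EI / L_e² = π² × 12.3×10⁹ × 2.111×10^-5 / 2.191² = 5.338×10^5 N

P_cr ≈ 534 kN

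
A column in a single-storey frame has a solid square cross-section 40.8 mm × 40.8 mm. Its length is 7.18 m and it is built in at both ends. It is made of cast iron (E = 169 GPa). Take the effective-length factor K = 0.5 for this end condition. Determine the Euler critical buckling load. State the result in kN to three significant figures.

P_cr ≈ 29.9 kN

I = a⁴/12 = 40.8⁴/12 = 2.309×10^5 mm⁴
I = 2.309×10^5 mm⁴ = 2.309×10^-7 m⁴
Effective length L_e = K·L = 0.5 × 7.18 = 3.590 m
P_cr = π²EI / L_e² = π² × 169×10⁹ × 2.309×10^-7 / 3.590² = 2.989×10^4 N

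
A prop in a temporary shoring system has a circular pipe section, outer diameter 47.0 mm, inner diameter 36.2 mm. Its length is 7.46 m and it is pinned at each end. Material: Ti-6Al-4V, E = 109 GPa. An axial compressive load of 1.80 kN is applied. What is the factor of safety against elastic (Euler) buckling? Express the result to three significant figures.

d_o = 47.0 mm, d_i = 36.2 mm
I = π(d_o⁴ − d_i⁴)/64 = π(47.0⁴ − 36.20⁴)/64 = 1.552×10^5 mm⁴
I = 1.552×10^5 mm⁴ = 1.552×10^-7 m⁴
Effective length L_e = K·L = 1 × 7.46 = 7.460 m
P_cr = π²EI / L_e² = π² × 109×10⁹ × 1.552×10^-7 / 7.460² = 3.001×10^3 N
Factor of safety n = P_cr / P = 3.0008 / 1.80 = 1.67

n ≈ 1.67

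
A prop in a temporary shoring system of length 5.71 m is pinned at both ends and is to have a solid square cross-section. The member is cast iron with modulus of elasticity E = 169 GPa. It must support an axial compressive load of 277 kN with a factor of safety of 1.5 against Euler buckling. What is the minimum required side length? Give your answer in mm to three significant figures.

Required P_cr = n·P = 1.5 × 277 = 415.5 kN
L_e = K·L = 1 × 5.71 = 5.710 m
Required I = P_cr·L_e²/(π²E) = 4.155×10^5 × 5.710² / (π² × 1.69×10^11) = 8.122×10^-6 m⁴
I_req = 8.122×10^6 mm⁴
Solid square: I = a⁴/12  ⇒  a = (12I)^(1/4) = (12×8.122×10^6)^(1/4) = 99.4 mm

a ≈ 99.4 mm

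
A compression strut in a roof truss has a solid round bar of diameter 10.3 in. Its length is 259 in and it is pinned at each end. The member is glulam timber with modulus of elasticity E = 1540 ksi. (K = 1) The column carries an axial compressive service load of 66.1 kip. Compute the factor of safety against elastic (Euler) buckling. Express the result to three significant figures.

n ≈ 1.89

I = πd⁴/64 = π×10.3⁴/64 = 552.5 in⁴
Effective length L_e = K·L = 1 × 259 = 259.0 in
P_cr = π²EI / L_e² = π² × 1540×10³ × 552.5 / 259.0² = 1.252×10^5 lb
Factor of safety n = P_cr / P = 125.18 / 66.1 = 1.89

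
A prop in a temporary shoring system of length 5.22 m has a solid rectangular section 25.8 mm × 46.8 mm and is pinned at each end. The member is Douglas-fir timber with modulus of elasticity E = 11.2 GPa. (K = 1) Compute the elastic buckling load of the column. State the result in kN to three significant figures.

P_cr ≈ 0.272 kN

Buckling occurs about the weak axis: I_min = h·b³/12 with b = 25.8 mm (the shorter side).
I_min = 46.8×25.8³/12 = 6.698×10^4 mm⁴
I = 6.698×10^4 mm⁴ = 6.698×10^-8 m⁴
Effective length L_e = K·L = 1 × 5.22 = 5.220 m
P_cr = π²EI / L_e² = π² × 11.2×10⁹ × 6.698×10^-8 / 5.220² = 271.7 N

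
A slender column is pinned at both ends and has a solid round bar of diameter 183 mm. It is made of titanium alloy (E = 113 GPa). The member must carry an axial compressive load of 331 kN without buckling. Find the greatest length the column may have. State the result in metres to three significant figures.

L_max ≈ 13.6 m

I = πd⁴/64 = π×183⁴/64 = 5.505×10^7 mm⁴
I = 5.505×10^-5 m⁴
At the buckling limit P_cr = P = 3.310×10^5 N
From P_cr = π²EI/(K·L)²:  L = (1/K)·√(π²EI/P_cr) = (1/1)·√(π²×1.13×10^11×5.505×10^-5/3.310×10^5)
L = 13.6 m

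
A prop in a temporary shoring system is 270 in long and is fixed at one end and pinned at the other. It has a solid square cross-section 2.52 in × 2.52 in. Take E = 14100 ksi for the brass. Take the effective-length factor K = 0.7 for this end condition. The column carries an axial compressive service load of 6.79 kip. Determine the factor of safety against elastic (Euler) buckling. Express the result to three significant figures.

I = a⁴/12 = 2.52⁴/12 = 3.361 in⁴
Effective length L_e = K·L = 0.7 × 270 = 189.0 in
P_cr = π²EI / L_e² = π² × 14100×10³ × 3.361 / 189.0² = 1.309×10^4 lb
Factor of safety n = P_cr / P = 13.092 / 6.79 = 1.93

n ≈ 1.93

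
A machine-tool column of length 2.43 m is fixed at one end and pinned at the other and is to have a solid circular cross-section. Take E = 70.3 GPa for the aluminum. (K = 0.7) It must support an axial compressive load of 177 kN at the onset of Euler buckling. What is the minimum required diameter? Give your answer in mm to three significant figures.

d ≈ 62.3 mm

L_e = K·L = 0.7 × 2.43 = 1.701 m
Required I = P_cr·L_e²/(π²E) = 1.770×10^5 × 1.701² / (π² × 7.03×10^10) = 7.381×10^-7 m⁴
I_req = 7.381×10^5 mm⁴
Solid circle: I = πd⁴/64  ⇒  d = (64I/π)^(1/4) = (64×7.381×10^5/π)^(1/4) = 62.3 mm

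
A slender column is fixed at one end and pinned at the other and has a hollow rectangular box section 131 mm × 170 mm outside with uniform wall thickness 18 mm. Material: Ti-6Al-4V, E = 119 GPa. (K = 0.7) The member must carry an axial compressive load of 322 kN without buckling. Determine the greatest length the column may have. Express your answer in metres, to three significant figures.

L_max ≈ 12.9 m

Inner dimensions: h_i = 170 − 2×18 = 134.0 mm, b_i = 131 − 2×18 = 95.00 mm
Weak-axis I_min = (h_o·b_o³ − h_i·b_i³)/12 with b_o = 131, b_i = 95.00 mm (shorter outer/inner sides).
I_min = (170×131³ − 134.0×95.00³)/12 = 2.227×10^7 mm⁴
I = 2.227×10^-5 m⁴
At the buckling limit P_cr = P = 3.220×10^5 N
From P_cr = π²EI/(K·L)²:  L = (1/K)·√(π²EI/P_cr) = (1/0.7)·√(π²×1.19×10^11×2.227×10^-5/3.220×10^5)
L = 12.9 m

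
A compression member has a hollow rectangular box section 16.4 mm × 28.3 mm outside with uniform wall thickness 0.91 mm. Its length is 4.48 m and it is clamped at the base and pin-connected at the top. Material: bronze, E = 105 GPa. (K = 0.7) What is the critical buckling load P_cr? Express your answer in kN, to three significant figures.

Inner dimensions: h_i = 28.3 − 2×0.91 = 26.48 mm, b_i = 16.4 − 2×0.91 = 14.58 mm
Weak-axis I_min = (h_o·b_o³ − h_i·b_i³)/12 with b_o = 16.4, b_i = 14.58 mm (shorter outer/inner sides).
I_min = (28.3×16.4³ − 26.48×14.58³)/12 = 3.563×10^3 mm⁴
I = 3.563×10^3 mm⁴ = 3.563×10^-9 m⁴
Effective length L_e = K·L = 0.7 × 4.48 = 3.136 m
P_cr = π²EI / L_e² = π² × 105×10⁹ × 3.563×10^-9 / 3.136² = 375.5 N

P_cr ≈ 0.375 kN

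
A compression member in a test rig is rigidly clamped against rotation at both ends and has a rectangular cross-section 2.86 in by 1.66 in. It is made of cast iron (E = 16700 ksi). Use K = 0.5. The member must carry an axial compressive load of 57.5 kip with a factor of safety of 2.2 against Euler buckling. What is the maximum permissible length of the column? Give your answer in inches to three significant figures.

Buckling occurs about the weak axis: I_min = h·b³/12 with b = 1.66 in (the shorter side).
I_min = 2.86×1.66³/12 = 1.090 in⁴
Required critical load P_cr = n·P = 2.2 × 57.5 = 126.5 kip = 1.265×10^5 lb
From P_cr = π²EI/(K·L)²:  L = (1/K)·√(π²EI/P_cr) = (1/0.5)·√(π²×1.67×10^7×1.090/1.265×10^5)
L = 75.4 in

L_max ≈ 75.4 in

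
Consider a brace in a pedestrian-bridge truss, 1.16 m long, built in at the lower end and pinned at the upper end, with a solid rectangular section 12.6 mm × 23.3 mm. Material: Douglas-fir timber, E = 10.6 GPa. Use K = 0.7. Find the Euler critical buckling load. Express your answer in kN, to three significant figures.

P_cr ≈ 0.616 kN

Buckling occurs about the weak axis: I_min = h·b³/12 with b = 12.6 mm (the shorter side).
I_min = 23.3×12.6³/12 = 3.884×10^3 mm⁴
I = 3.884×10^3 mm⁴ = 3.884×10^-9 m⁴
Effective length L_e = K·L = 0.7 × 1.16 = 0.8120 m
P_cr = π²EI / L_e² = π² × 10.6×10⁹ × 3.884×10^-9 / 0.8120² = 616.3 N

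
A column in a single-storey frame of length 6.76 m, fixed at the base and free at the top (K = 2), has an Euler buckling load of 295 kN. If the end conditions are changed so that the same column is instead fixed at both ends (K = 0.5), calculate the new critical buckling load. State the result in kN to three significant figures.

P_cr ∝ 1/K², so P_cr,new = P_cr,old × (K_old/K_new)² = 295 × (2/0.5)²
= 295 × 16.00 = 4720 kN

P_cr ≈ 4720 kN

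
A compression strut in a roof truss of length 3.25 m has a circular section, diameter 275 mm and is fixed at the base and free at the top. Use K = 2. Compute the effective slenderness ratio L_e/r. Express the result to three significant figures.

λ ≈ 94.5

For a solid circle r = d/4 = 275/4 = 68.75 mm
L_e = K·L = 2 × 3.25 m = 6.500 m = 6500.0 mm
λ = L_e / r_min = 6500.0 / 68.75 = 94.5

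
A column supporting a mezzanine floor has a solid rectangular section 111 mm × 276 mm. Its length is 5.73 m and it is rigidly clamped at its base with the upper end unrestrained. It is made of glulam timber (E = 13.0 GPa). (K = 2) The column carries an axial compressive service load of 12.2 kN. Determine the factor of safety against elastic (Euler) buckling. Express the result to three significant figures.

n ≈ 2.52

Buckling occurs about the weak axis: I_min = h·b³/12 with b = 111 mm (the shorter side).
I_min = 276×111³/12 = 3.146×10^7 mm⁴
I = 3.146×10^7 mm⁴ = 3.146×10^-5 m⁴
Effective length L_e = K·L = 2 × 5.73 = 11.46 m
P_cr = π²EI / L_e² = π² × 13.0×10⁹ × 3.146×10^-5 / 11.46² = 3.073×10^4 N
Factor of safety n = P_cr / P = 30.731 / 12.2 = 2.52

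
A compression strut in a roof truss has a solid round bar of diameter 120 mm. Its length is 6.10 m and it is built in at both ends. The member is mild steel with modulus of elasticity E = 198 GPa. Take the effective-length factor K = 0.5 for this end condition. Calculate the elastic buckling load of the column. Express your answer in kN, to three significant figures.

I = πd⁴/64 = π×120⁴/64 = 1.018×10^7 mm⁴
I = 1.018×10^7 mm⁴ = 1.018×10^-5 m⁴
Effective length L_e = K·L = 0.5 × 6.10 = 3.050 m
P_cr = π²EI / L_e² = π² × 198×10⁹ × 1.018×10^-5 / 3.050² = 2.138×10^6 N

P_cr ≈ 2140 kN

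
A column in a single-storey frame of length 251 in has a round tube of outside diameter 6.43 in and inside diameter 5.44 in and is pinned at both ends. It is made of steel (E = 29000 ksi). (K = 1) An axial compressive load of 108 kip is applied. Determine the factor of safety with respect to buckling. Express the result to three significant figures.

d_o = 6.43 in, d_i = 5.44 in
I = π(d_o⁴ − d_i⁴)/64 = π(6.43⁴ − 5.440⁴)/64 = 40.92 in⁴
Effective length L_e = K·L = 1 × 251 = 251.0 in
P_cr = π²EI / L_e² = π² × 29000×10³ × 40.92 / 251.0² = 1.859×10^5 lb
Factor of safety n = P_cr / P = 185.90 / 108 = 1.72

n ≈ 1.72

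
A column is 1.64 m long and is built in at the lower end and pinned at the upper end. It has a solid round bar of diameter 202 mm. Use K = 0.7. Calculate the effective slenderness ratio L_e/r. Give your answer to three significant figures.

λ ≈ 22.7

I = πd⁴/64 = π×202⁴/64 = 8.173×10^7 mm⁴
A = 3.205×10^4 mm²;  r_min = √(I/A) = √(8.173×10^7/3.205×10^4) = 50.50 mm
L_e = K·L = 0.7 × 1.64 m = 1.148 m = 1148.0 mm
λ = L_e / r_min = 1148.0 / 50.50 = 22.7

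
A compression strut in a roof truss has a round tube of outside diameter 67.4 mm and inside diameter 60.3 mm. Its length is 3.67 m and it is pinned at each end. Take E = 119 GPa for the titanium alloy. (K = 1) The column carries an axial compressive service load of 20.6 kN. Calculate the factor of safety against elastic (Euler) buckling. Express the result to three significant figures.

d_o = 67.4 mm, d_i = 60.3 mm
I = π(d_o⁴ − d_i⁴)/64 = π(67.4⁴ − 60.30⁴)/64 = 3.640×10^5 mm⁴
I = 3.640×10^5 mm⁴ = 3.640×10^-7 m⁴
Effective length L_e = K·L = 1 × 3.67 = 3.670 m
P_cr = π²EI / L_e² = π² × 119×10⁹ × 3.640×10^-7 / 3.670² = 3.174×10^4 N
Factor of safety n = P_cr / P = 31.741 / 20.6 = 1.54

n ≈ 1.54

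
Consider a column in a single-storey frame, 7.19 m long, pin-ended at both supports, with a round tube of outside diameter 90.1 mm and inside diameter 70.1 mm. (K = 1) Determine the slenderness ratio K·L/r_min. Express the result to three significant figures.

λ ≈ 252

d_o = 90.1 mm, d_i = 70.1 mm
I = π(d_o⁴ − d_i⁴)/64 = π(90.1⁴ − 70.10⁴)/64 = 2.050×10^6 mm⁴
A = 2.516×10^3 mm²;  r_min = √(I/A) = √(2.050×10^6/2.516×10^3) = 28.54 mm
L_e = K·L = 1 × 7.19 m = 7.190 m = 7190.0 mm
λ = L_e / r_min = 7190.0 / 28.54 = 252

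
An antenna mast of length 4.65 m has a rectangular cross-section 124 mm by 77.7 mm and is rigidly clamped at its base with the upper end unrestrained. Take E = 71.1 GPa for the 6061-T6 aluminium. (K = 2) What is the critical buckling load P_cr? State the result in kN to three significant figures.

Buckling occurs about the weak axis: I_min = h·b³/12 with b = 77.7 mm (the shorter side).
I_min = 124×77.7³/12 = 4.847×10^6 mm⁴
I = 4.847×10^6 mm⁴ = 4.847×10^-6 m⁴
Effective length L_e = K·L = 2 × 4.65 = 9.300 m
P_cr = π²EI / L_e² = π² × 71.1×10⁹ × 4.847×10^-6 / 9.300² = 3.933×10^4 N

P_cr ≈ 39.3 kN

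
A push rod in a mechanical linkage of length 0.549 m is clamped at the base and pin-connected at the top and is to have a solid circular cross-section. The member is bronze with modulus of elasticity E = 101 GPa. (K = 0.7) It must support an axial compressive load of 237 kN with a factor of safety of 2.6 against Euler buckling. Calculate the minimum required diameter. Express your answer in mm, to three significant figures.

Required P_cr = n·P = 2.6 × 237 = 616.2 kN
L_e = K·L = 0.7 × 0.549 = 0.3843 m
Required I = P_cr·L_e²/(π²E) = 6.162×10^5 × 0.3843² / (π² × 1.01×10^11) = 9.129×10^-8 m⁴
I_req = 9.129×10^4 mm⁴
Solid circle: I = πd⁴/64  ⇒  d = (64I/π)^(1/4) = (64×9.129×10^4/π)^(1/4) = 36.9 mm

d ≈ 36.9 mm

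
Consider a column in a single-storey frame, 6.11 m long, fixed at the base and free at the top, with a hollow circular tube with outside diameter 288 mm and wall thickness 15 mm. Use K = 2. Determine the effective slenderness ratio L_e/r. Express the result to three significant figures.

Inner diameter d_i = 288 − 2×15 = 258.0 mm
I = π(d_o⁴ − d_i⁴)/64 = π(288⁴ − 258.0⁴)/64 = 1.202×10^8 mm⁴
A = 1.286×10^4 mm²;  r_min = √(I/A) = √(1.202×10^8/1.286×10^4) = 96.67 mm
L_e = K·L = 2 × 6.11 m = 12.22 m = 12220 mm
λ = L_e / r_min = 12220 / 96.67 = 126

λ ≈ 126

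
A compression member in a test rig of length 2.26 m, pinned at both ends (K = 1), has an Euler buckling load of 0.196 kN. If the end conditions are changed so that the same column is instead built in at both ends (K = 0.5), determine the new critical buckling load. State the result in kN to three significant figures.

P_cr ∝ 1/K², so P_cr,new = P_cr,old × (K_old/K_new)² = 0.196 × (1/0.5)²
= 0.196 × 4.000 = 0.784 kN

P_cr ≈ 0.784 kN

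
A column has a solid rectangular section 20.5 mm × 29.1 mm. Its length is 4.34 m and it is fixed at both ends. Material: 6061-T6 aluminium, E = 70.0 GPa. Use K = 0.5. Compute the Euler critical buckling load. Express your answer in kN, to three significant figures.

P_cr ≈ 3.07 kN

Buckling occurs about the weak axis: I_min = h·b³/12 with b = 20.5 mm (the shorter side).
I_min = 29.1×20.5³/12 = 2.089×10^4 mm⁴
I = 2.089×10^4 mm⁴ = 2.089×10^-8 m⁴
Effective length L_e = K·L = 0.5 × 4.34 = 2.170 m
P_cr = π²EI / L_e² = π² × 70.0×10⁹ × 2.089×10^-8 / 2.170² = 3.065×10^3 N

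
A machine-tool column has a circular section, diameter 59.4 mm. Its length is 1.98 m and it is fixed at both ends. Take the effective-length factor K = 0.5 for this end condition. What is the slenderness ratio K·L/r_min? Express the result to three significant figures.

λ ≈ 66.7

I = πd⁴/64 = π×59.4⁴/64 = 6.111×10^5 mm⁴
A = 2.771×10^3 mm²;  r_min = √(I/A) = √(6.111×10^5/2.771×10^3) = 14.85 mm
L_e = K·L = 0.5 × 1.98 m = 0.9900 m = 990.00 mm
λ = L_e / r_min = 990.00 / 14.85 = 66.7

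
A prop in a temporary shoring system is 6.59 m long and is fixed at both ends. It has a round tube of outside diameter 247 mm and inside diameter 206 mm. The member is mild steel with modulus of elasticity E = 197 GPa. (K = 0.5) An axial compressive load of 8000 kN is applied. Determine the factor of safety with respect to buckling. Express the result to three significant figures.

n ≈ 2.11

d_o = 247 mm, d_i = 206 mm
I = π(d_o⁴ − d_i⁴)/64 = π(247⁴ − 206.0⁴)/64 = 9.431×10^7 mm⁴
I = 9.431×10^7 mm⁴ = 9.431×10^-5 m⁴
Effective length L_e = K·L = 0.5 × 6.59 = 3.295 m
P_cr = π²EI / L_e² = π² × 197×10⁹ × 9.431×10^-5 / 3.295² = 1.689×10^7 N
Factor of safety n = P_cr / P = 16889 / 8000 = 2.11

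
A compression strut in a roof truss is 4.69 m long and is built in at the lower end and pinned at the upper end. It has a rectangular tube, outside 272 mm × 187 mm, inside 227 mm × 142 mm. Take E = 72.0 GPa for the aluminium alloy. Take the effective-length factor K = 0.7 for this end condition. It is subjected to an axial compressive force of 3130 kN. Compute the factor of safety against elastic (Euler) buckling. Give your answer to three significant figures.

n ≈ 1.98

Weak-axis I_min = (h_o·b_o³ − h_i·b_i³)/12 with b_o = 187, b_i = 142.0 mm (shorter outer/inner sides).
I_min = (272×187³ − 227.0×142.0³)/12 = 9.406×10^7 mm⁴
I = 9.406×10^7 mm⁴ = 9.406×10^-5 m⁴
Effective length L_e = K·L = 0.7 × 4.69 = 3.283 m
P_cr = π²EI / L_e² = π² × 72.0×10⁹ × 9.406×10^-5 / 3.283² = 6.201×10^6 N
Factor of safety n = P_cr / P = 6201.4 / 3130 = 1.98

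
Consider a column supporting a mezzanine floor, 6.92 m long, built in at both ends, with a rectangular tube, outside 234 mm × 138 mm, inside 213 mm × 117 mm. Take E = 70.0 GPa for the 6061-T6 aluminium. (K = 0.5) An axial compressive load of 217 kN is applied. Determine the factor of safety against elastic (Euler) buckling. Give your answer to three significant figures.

n ≈ 6.07

Weak-axis I_min = (h_o·b_o³ − h_i·b_i³)/12 with b_o = 138, b_i = 117.0 mm (shorter outer/inner sides).
I_min = (234×138³ − 213.0×117.0³)/12 = 2.282×10^7 mm⁴
I = 2.282×10^7 mm⁴ = 2.282×10^-5 m⁴
Effective length L_e = K·L = 0.5 × 6.92 = 3.460 m
P_cr = π²EI / L_e² = π² × 70.0×10⁹ × 2.282×10^-5 / 3.460² = 1.317×10^6 N
Factor of safety n = P_cr / P = 1316.9 / 217 = 6.07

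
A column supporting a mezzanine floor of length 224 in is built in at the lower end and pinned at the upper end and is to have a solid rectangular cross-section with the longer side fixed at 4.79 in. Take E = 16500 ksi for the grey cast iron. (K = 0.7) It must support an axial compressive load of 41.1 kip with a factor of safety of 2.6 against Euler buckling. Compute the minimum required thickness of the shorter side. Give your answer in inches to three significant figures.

Required P_cr = n·P = 2.6 × 41.1 = 106.9 kip
L_e = K·L = 0.7 × 224 = 156.8 in
Required I = P_cr·L_e²/(π²E) = 1.069×10^5 × 156.8² / (π² × 1.65×10^7) = 16.13 in⁴
Rectangle, weak axis: I_min = h·b³/12 with h = 4.79 in fixed  ⇒  b = (12I/h)^(1/3) = 3.43 in

b ≈ 3.43 in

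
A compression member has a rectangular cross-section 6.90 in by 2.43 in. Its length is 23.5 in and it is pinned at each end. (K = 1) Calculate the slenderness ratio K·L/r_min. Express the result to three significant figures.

Buckling occurs about the weak axis: I_min = h·b³/12 with b = 2.43 in (the shorter side).
I_min = 6.90×2.43³/12 = 8.251 in⁴
A = 16.77 in²;  r_min = √(I/A) = √(8.251/16.77) = 0.7015 in
L_e = K·L = 1 × 23.5 = 23.50 in
λ = L_e / r_min = 23.500 / 0.7015 = 33.5

λ ≈ 33.5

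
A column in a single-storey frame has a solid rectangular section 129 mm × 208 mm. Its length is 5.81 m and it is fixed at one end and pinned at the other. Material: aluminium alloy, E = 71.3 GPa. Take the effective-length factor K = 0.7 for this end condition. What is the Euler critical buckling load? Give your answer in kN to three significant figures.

P_cr ≈ 1580 kN

Buckling occurs about the weak axis: I_min = h·b³/12 with b = 129 mm (the shorter side).
I_min = 208×129³/12 = 3.721×10^7 mm⁴
I = 3.721×10^7 mm⁴ = 3.721×10^-5 m⁴
Effective length L_e = K·L = 0.7 × 5.81 = 4.067 m
P_cr = π²EI / L_e² = π² × 71.3×10⁹ × 3.721×10^-5 / 4.067² = 1.583×10^6 N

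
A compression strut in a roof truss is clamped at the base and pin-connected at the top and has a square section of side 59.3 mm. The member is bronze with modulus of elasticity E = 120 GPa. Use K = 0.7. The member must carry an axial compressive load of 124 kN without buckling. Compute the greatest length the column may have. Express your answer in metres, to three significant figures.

L_max ≈ 4.48 m

I = a⁴/12 = 59.3⁴/12 = 1.030×10^6 mm⁴
I = 1.030×10^-6 m⁴
At the buckling limit P_cr = P = 1.240×10^5 N
From P_cr = π²EI/(K·L)²:  L = (1/K)·√(π²EI/P_cr) = (1/0.7)·√(π²×1.20×10^11×1.030×10^-6/1.240×10^5)
L = 4.48 m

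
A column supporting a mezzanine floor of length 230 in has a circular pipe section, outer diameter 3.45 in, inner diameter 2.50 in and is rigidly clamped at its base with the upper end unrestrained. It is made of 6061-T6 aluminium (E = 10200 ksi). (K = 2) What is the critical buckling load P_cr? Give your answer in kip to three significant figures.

P_cr ≈ 2.40 kip

d_o = 3.45 in, d_i = 2.50 in
I = π(d_o⁴ − d_i⁴)/64 = π(3.45⁴ − 2.500⁴)/64 = 5.037 in⁴
Effective length L_e = K·L = 2 × 230 = 460.0 in
P_cr = π²EI / L_e² = π² × 10200×10³ × 5.037 / 460.0² = 2.396×10^3 lb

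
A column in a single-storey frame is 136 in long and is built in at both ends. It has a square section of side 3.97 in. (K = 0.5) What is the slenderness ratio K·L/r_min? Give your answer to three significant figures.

I = a⁴/12 = 3.97⁴/12 = 20.70 in⁴
A = 15.76 in²;  r_min = √(I/A) = √(20.70/15.76) = 1.146 in
L_e = K·L = 0.5 × 136 = 68.00 in
λ = L_e / r_min = 68.000 / 1.146 = 59.3

λ ≈ 59.3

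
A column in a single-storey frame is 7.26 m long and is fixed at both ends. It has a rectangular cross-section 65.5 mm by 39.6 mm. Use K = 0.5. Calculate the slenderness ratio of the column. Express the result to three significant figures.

For a rectangle r_min = b/√12 = 39.6/√12 = 11.43 mm
L_e = K·L = 0.5 × 7.26 m = 3.630 m = 3630.0 mm
λ = L_e / r_min = 3630.0 / 11.43 = 318

λ ≈ 318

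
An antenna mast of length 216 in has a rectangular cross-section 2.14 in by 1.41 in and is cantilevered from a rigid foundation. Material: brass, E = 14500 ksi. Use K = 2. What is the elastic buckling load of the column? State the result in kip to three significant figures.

P_cr ≈ 0.383 kip

Buckling occurs about the weak axis: I_min = h·b³/12 with b = 1.41 in (the shorter side).
I_min = 2.14×1.41³/12 = 0.4999 in⁴
Effective length L_e = K·L = 2 × 216 = 432.0 in
P_cr = π²EI / L_e² = π² × 14500×10³ × 0.4999 / 432.0² = 383.3 lb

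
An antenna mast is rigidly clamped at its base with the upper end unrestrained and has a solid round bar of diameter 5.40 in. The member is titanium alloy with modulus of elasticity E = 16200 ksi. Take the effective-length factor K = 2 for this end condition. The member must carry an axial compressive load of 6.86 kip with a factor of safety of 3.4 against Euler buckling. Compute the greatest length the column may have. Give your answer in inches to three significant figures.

I = πd⁴/64 = π×5.40⁴/64 = 41.74 in⁴
Required critical load P_cr = n·P = 3.4 × 6.86 = 23.32 kip = 2.332×10^4 lb
From P_cr = π²EI/(K·L)²:  L = (1/K)·√(π²EI/P_cr) = (1/2)·√(π²×1.62×10^7×41.74/2.332×10^4)
L = 267 in

L_max ≈ 267 in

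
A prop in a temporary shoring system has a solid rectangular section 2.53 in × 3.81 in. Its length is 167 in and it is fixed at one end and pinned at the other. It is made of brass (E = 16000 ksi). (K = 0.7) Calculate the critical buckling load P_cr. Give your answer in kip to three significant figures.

P_cr ≈ 59.4 kip

Buckling occurs about the weak axis: I_min = h·b³/12 with b = 2.53 in (the shorter side).
I_min = 3.81×2.53³/12 = 5.142 in⁴
Effective length L_e = K·L = 0.7 × 167 = 116.9 in
P_cr = π²EI / L_e² = π² × 16000×10³ × 5.142 / 116.9² = 5.941×10^4 lb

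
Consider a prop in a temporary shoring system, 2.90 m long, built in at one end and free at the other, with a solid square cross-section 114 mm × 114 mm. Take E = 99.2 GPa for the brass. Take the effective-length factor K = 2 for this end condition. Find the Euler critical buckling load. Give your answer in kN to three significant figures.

P_cr ≈ 410 kN

I = a⁴/12 = 114⁴/12 = 1.407×10^7 mm⁴
I = 1.407×10^7 mm⁴ = 1.407×10^-5 m⁴
Effective length L_e = K·L = 2 × 2.90 = 5.800 m
P_cr = π²EI / L_e² = π² × 99.2×10⁹ × 1.407×10^-5 / 5.800² = 4.096×10^5 N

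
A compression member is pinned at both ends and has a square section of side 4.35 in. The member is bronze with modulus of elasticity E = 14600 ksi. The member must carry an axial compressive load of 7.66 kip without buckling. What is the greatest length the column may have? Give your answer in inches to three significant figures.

I = a⁴/12 = 4.35⁴/12 = 29.84 in⁴
At the buckling limit P_cr = P = 7.660×10^3 lb
From P_cr = π²EI/(K·L)²:  L = (1/K)·√(π²EI/P_cr) = (1/1)·√(π²×1.46×10^7×29.84/7.660×10^3)
L = 749 in

L_max ≈ 749 in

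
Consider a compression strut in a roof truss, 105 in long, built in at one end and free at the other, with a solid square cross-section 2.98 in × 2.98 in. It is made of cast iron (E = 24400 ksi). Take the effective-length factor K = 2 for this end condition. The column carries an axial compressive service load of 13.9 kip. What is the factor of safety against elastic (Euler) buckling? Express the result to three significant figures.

I = a⁴/12 = 2.98⁴/12 = 6.572 in⁴
Effective length L_e = K·L = 2 × 105 = 210.0 in
P_cr = π²EI / L_e² = π² × 24400×10³ × 6.572 / 210.0² = 3.589×10^4 lb
Factor of safety n = P_cr / P = 35.887 / 13.9 = 2.58

n ≈ 2.58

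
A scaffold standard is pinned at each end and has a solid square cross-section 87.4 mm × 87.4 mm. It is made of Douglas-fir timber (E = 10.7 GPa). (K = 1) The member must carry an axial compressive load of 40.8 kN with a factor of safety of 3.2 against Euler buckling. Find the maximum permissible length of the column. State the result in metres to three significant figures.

L_max ≈ 1.98 m

I = a⁴/12 = 87.4⁴/12 = 4.863×10^6 mm⁴
I = 4.863×10^-6 m⁴
Required critical load P_cr = n·P = 3.2 × 40.8 = 130.6 kN = 1.306×10^5 N
From P_cr = π²EI/(K·L)²:  L = (1/K)·√(π²EI/P_cr) = (1/1)·√(π²×1.07×10^10×4.863×10^-6/1.306×10^5)
L = 1.98 m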